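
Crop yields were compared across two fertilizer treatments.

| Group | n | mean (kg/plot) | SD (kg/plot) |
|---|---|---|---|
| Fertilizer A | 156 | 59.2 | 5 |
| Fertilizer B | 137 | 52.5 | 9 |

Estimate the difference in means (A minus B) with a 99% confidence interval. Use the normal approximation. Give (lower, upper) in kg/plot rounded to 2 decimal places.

(4.47, 8.93)

Per-group SEs: s₁/√n₁ = 5/√156 = 0.4003, s₂/√n₂ = 9/√137 = 0.7689.
Unpooled SE of the difference: √(0.16024009 + 0.59120721) = 0.8669.
Margin of error = z* · SE = 2.576 × 0.8669 = 2.2331.
x̄₁ − x̄₂ = 59.2 − 52.5 = 6.7000.
CI: 6.7000 ± 2.2331 = (4.47, 8.93).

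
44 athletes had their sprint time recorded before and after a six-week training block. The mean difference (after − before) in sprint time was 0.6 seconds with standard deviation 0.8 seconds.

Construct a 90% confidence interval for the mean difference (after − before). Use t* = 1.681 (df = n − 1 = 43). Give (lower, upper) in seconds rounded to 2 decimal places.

(0.40, 0.80)

This is a matched-pairs design, so SE = s_d/√n = 0.8/√44 = 0.1206.
Margin = 1.681 × 0.1206 = 0.2027; the interval is 0.6 ± 0.2027 = (0.40, 0.80).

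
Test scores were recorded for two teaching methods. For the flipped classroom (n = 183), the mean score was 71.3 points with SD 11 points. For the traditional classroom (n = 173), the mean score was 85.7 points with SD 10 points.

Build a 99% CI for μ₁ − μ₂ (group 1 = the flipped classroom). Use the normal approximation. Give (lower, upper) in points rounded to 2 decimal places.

(-17.27, -11.53)

Per-group SEs: s₁/√n₁ = 11/√183 = 0.8131, s₂/√n₂ = 10/√173 = 0.7603.
Unpooled SE of the difference: √(0.66113161 + 0.57805609) = 1.1132.
Margin of error = z* · SE = 2.576 × 1.1132 = 2.8676.
x̄₁ − x̄₂ = 71.3 − 85.7 = -14.4000.
CI: -14.4000 ± 2.8676 = (-17.27, -11.53).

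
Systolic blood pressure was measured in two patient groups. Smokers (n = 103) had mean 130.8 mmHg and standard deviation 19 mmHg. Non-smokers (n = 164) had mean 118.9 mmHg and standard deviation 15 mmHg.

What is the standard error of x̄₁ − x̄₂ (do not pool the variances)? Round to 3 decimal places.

Per-group SEs: s₁/√n₁ = 19/√103 = 1.8721, s₂/√n₂ = 15/√164 = 1.1713.
Unpooled SE of the difference: √(3.50475841 + 1.37194369) = 2.2083.

2.208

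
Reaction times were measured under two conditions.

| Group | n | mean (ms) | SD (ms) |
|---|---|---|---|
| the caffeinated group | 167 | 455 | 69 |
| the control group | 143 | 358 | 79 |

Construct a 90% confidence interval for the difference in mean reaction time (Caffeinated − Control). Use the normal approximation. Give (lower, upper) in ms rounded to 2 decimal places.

(83.03, 110.97)

Per-group SEs: s₁/√n₁ = 69/√167 = 5.3394, s₂/√n₂ = 79/√143 = 6.6063.
Unpooled SE of the difference: √(28.50919236 + 43.64319969) = 8.4943.
Margin of error = z* · SE = 1.645 × 8.4943 = 13.9731.
x̄₁ − x̄₂ = 455 − 358 = 97.0000.
CI: 97.0000 ± 13.9731 = (83.03, 110.97).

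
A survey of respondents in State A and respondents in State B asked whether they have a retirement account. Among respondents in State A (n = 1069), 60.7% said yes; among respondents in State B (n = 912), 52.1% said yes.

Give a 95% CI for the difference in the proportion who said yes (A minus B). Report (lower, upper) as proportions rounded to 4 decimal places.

Each SE is √(p̂(1−p̂)/n): √(0.6070·0.3930/1069) = 0.01494 and √(0.5210·0.4790/912) = 0.01654.
SE(p̂₁ − p̂₂) = √(SE₁² + SE₂²) = √(0.0002232036 + 0.0002735716) = 0.02229, since the two samples are independent.
At 95% confidence z* = 1.960; margin = 1.960 × 0.02229 = 0.04369.
The difference is 0.6070 − 0.5210 = 0.0860, so the interval is 0.0860 ± 0.04369 = (0.0423, 0.1297).

(0.0423, 0.1297)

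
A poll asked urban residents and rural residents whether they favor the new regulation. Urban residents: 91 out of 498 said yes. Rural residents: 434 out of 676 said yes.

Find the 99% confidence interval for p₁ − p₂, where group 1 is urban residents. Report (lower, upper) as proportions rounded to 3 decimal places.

First, p̂₁ = 91/498 = 0.1827; p̂₂ = 434/676 = 0.6420.
The two standard errors are √(0.1827×0.8173/498) = 0.01732 and √(0.6420×0.3580/676) = 0.01844.
Because the samples are independent, SE_diff = √(0.01732² + 0.01844²) = 0.02530.
Using z* = 2.576 for 99%, ME = 2.576 × 0.02530 = 0.06517.
p̂₁ − p̂₂ = -0.4593; interval -0.4593 ± 0.06517 gives (-0.524, -0.394).

(-0.524, -0.394)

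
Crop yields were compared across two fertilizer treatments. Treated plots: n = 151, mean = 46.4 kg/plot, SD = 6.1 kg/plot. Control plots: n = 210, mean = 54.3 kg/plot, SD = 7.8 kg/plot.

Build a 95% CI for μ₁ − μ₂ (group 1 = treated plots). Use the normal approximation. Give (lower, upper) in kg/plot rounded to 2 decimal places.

(-9.34, -6.46)

SE₁ = s₁/√n₁ = 6.1/√151 = 0.4964; SE₂ = 7.8/√210 = 0.5383.
Independent samples, unequal variances: SE_diff = √(SE₁² + SE₂²) = √(0.24641296 + 0.28976689) = 0.7322.
z* = 1.960, so margin of error = 1.960 × 0.7322 = 1.4351.
Difference in means = 46.4 − 54.3 = -7.9000.
-7.9000 ± 1.4351 → (-9.34, -6.46).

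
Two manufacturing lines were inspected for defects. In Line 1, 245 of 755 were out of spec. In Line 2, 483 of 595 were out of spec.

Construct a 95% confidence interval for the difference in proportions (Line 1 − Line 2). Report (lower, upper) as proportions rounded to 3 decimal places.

(-0.533, -0.441)

Sample proportions: 245/755 = 0.3245, 483/595 = 0.8118.
Each SE is √(p̂(1−p̂)/n): √(0.3245·0.6755/755) = 0.01704 and √(0.8118·0.1882/595) = 0.01602.
SE(p̂₁ − p̂₂) = √(SE₁² + SE₂²) = √(0.0002903616 + 0.0002566404) = 0.02339, since the two samples are independent.
At 95% confidence z* = 1.960; margin = 1.960 × 0.02339 = 0.04584.
The difference is 0.3245 − 0.8118 = -0.4873, so the interval is -0.4873 ± 0.04584 = (-0.533, -0.441).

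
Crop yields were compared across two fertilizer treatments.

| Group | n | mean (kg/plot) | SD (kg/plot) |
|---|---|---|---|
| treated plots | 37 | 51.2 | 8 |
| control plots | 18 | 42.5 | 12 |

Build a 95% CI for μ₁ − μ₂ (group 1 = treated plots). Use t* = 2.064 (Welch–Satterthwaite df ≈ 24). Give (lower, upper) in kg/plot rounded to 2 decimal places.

Per-group SEs: s₁/√n₁ = 8/√37 = 1.3152, s₂/√n₂ = 12/√18 = 2.8284.
Unpooled SE of the difference: √(1.72975104 + 7.99984656) = 3.1192.
Margin of error = t* · SE = 2.064 × 3.1192 = 6.4380.
x̄₁ − x̄₂ = 51.2 − 42.5 = 8.7000.
CI: 8.7000 ± 6.4380 = (2.26, 15.14).

(2.26, 15.14)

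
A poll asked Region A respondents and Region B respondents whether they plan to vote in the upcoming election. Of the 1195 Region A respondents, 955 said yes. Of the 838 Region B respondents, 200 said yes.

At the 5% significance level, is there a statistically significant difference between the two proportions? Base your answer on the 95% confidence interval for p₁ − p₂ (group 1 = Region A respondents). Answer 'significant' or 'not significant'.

First, p̂₁ = 955/1195 = 0.7992; p̂₂ = 200/838 = 0.2387.
The two standard errors are √(0.7992×0.2008/1195) = 0.01159 and √(0.2387×0.7613/838) = 0.01473.
Because the samples are independent, SE_diff = √(0.01159² + 0.01473²) = 0.01874.
Using z* = 1.960 for 95%, ME = 1.960 × 0.01874 = 0.03673.
p̂₁ − p̂₂ = 0.5605; interval 0.5605 ± 0.03673 gives (0.52377, 0.59723).
The interval (0.52377, 0.59723) does not contain 0, so the difference is significant.

significant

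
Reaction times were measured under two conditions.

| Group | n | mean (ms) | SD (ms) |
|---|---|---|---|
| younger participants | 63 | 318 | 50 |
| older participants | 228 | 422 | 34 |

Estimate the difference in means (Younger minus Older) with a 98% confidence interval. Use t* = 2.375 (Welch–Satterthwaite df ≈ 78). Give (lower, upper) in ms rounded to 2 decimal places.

(-119.89, -88.11)

SE₁ = s₁/√n₁ = 50/√63 = 6.2994; SE₂ = 34/√228 = 2.2517.
Independent samples, unequal variances: SE_diff = √(SE₁² + SE₂²) = √(39.68244036 + 5.07015289) = 6.6897.
t* = 2.375, so margin of error = 2.375 × 6.6897 = 15.8880.
Difference in means = 318 − 422 = -104.0000.
-104.0000 ± 15.8880 → (-119.89, -88.11).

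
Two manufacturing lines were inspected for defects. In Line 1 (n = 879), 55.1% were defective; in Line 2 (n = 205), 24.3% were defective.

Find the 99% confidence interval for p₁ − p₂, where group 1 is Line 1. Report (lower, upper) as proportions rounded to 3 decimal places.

(0.220, 0.396)

Each SE is √(p̂(1−p̂)/n): √(0.5510·0.4490/879) = 0.01678 and √(0.2430·0.7570/205) = 0.02996.
SE(p̂₁ − p̂₂) = √(SE₁² + SE₂²) = √(0.0002815684 + 0.0008976016) = 0.03434, since the two samples are independent.
At 99% confidence z* = 2.576; margin = 2.576 × 0.03434 = 0.08846.
The difference is 0.5510 − 0.2430 = 0.3080, so the interval is 0.3080 ± 0.08846 = (0.220, 0.396).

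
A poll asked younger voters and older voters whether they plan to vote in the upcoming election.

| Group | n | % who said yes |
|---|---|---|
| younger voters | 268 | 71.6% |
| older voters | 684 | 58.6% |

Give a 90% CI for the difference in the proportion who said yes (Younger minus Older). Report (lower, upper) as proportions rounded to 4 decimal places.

(0.0751, 0.1849)

Each SE is √(p̂(1−p̂)/n): √(0.7160·0.2840/268) = 0.02755 and √(0.5860·0.4140/684) = 0.01883.
SE(p̂₁ − p̂₂) = √(SE₁² + SE₂²) = √(0.0007590025 + 0.0003545689) = 0.03337, since the two samples are independent.
At 90% confidence z* = 1.645; margin = 1.645 × 0.03337 = 0.05489.
The difference is 0.7160 − 0.5860 = 0.1300, so the interval is 0.1300 ± 0.05489 = (0.0751, 0.1849).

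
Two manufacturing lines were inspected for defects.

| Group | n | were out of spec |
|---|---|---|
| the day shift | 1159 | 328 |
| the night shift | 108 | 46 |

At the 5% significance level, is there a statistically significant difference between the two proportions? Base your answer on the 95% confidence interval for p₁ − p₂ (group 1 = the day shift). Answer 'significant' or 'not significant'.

p̂₁ = 328/1159 = 0.2830 and p̂₂ = 46/108 = 0.4259.
SE₁ = √(p̂₁(1−p̂₁)/n₁) = √(0.2830·0.7170/1159) = 0.01323; SE₂ = √(0.4259·0.5741/108) = 0.04758.
Independent samples: SE of the difference = √(SE₁² + SE₂²) = √(0.0001750329 + 0.0022638564) = 0.04939.
z* for 95% confidence is 1.960, so the margin of error is 1.960 × 0.04939 = 0.09680.
Point estimate p̂₁ − p̂₂ = 0.2830 − 0.4259 = -0.1429.
-0.1429 ± 0.09680 → (-0.23970, -0.04610).
The interval (-0.23970, -0.04610) does not contain 0, so the difference is significant.

significant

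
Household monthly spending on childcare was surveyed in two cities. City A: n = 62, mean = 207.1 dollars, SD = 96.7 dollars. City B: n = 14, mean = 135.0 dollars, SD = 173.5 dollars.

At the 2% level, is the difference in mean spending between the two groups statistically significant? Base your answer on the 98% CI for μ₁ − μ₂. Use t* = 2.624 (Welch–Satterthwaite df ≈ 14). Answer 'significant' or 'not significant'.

not significant

Per-group SEs: s₁/√n₁ = 96.7/√62 = 12.2809, s₂/√n₂ = 173.5/√14 = 46.3698.
Unpooled SE of the difference: √(150.82050481 + 2150.15835204) = 47.9685.
Margin of error = t* · SE = 2.624 × 47.9685 = 125.8693.
x̄₁ − x̄₂ = 207.1 − 135.0 = 72.1000.
CI: 72.1000 ± 125.8693 = (-53.7693, 197.9693).
The interval (-53.7693, 197.9693) contains 0, so the difference is not significant.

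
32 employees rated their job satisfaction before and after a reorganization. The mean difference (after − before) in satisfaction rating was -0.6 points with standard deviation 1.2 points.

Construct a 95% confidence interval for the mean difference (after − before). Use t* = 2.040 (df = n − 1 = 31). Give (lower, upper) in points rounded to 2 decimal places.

This is a matched-pairs design, so SE = s_d/√n = 1.2/√32 = 0.2121.
Margin = 2.040 × 0.2121 = 0.4327; the interval is -0.6 ± 0.4327 = (-1.03, -0.17).

(-1.03, -0.17)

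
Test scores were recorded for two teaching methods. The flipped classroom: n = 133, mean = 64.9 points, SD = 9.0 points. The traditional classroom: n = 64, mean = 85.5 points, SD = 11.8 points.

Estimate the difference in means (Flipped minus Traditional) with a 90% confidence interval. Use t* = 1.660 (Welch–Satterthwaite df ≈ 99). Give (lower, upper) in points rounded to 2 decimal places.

(-23.37, -17.83)

Standard errors of each mean: 9.0/√133 = 0.7804 and 11.8/√64 = 1.4750.
SE(x̄₁ − x̄₂) = √(0.7804² + 1.4750²) = 1.6687 for independent samples with unequal variances.
With t* = 1.660, the margin is 1.660 × 1.6687 = 2.7700.
x̄₁ − x̄₂ = 64.9 − 85.5 = -20.6000; the interval is -20.6000 ± 2.7700 = (-23.37, -17.83).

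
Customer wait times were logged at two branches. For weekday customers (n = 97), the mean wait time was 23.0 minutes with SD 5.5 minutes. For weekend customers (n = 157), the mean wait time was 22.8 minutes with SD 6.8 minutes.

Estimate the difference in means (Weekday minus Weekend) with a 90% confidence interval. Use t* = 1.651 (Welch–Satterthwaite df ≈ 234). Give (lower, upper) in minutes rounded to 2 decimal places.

(-1.09, 1.49)

Standard errors of each mean: 5.5/√97 = 0.5584 and 6.8/√157 = 0.5427.
SE(x̄₁ − x̄₂) = √(0.5584² + 0.5427²) = 0.7787 for independent samples with unequal variances.
With t* = 1.651, the margin is 1.651 × 0.7787 = 1.2856.
x̄₁ − x̄₂ = 23.0 − 22.8 = 0.2000; the interval is 0.2000 ± 1.2856 = (-1.09, 1.49).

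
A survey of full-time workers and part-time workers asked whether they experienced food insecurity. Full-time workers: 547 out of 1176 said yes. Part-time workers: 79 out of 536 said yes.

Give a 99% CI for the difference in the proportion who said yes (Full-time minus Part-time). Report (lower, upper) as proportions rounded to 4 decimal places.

(0.2633, 0.3721)

First, p̂₁ = 547/1176 = 0.4651; p̂₂ = 79/536 = 0.1474.
The two standard errors are √(0.4651×0.5349/1176) = 0.01454 and √(0.1474×0.8526/536) = 0.01531.
Because the samples are independent, SE_diff = √(0.01454² + 0.01531²) = 0.02111.
Using z* = 2.576 for 99%, ME = 2.576 × 0.02111 = 0.05438.
p̂₁ − p̂₂ = 0.3177; interval 0.3177 ± 0.05438 gives (0.2633, 0.3721).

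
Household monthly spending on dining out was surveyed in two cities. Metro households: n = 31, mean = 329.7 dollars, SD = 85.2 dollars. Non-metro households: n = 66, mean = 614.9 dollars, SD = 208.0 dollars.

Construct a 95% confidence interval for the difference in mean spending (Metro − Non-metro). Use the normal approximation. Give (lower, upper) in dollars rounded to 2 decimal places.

(-343.66, -226.74)

SE₁ = s₁/√n₁ = 85.2/√31 = 15.3024; SE₂ = 208.0/√66 = 25.6030.
Independent samples, unequal variances: SE_diff = √(SE₁² + SE₂²) = √(234.16344576 + 655.513609) = 29.8275.
z* = 1.960, so margin of error = 1.960 × 29.8275 = 58.4619.
Difference in means = 329.7 − 614.9 = -285.2000.
-285.2000 ± 58.4619 → (-343.66, -226.74).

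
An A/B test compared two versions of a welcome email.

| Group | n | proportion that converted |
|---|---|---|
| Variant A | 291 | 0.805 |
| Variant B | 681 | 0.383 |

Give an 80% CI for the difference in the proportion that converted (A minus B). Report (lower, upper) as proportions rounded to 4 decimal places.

(0.3838, 0.4602)

Each SE is √(p̂(1−p̂)/n): √(0.8050·0.1950/291) = 0.02323 and √(0.3830·0.6170/681) = 0.01863.
SE(p̂₁ − p̂₂) = √(SE₁² + SE₂²) = √(0.0005396329 + 0.0003470769) = 0.02978, since the two samples are independent.
At 80% confidence z* = 1.282; margin = 1.282 × 0.02978 = 0.03818.
The difference is 0.8050 − 0.3830 = 0.4220, so the interval is 0.4220 ± 0.03818 = (0.3838, 0.4602).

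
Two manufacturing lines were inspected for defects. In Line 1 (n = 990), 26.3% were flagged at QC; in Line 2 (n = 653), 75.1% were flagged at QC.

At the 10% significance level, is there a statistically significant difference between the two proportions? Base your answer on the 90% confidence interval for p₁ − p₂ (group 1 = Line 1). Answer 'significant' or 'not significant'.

SE₁ = √(p̂₁(1−p̂₁)/n₁) = √(0.2630·0.7370/990) = 0.01399; SE₂ = √(0.7510·0.2490/653) = 0.01692.
Independent samples: SE of the difference = √(SE₁² + SE₂²) = √(0.0001957201 + 0.0002862864) = 0.02195.
z* for 90% confidence is 1.645, so the margin of error is 1.645 × 0.02195 = 0.03611.
Point estimate p̂₁ − p̂₂ = 0.2630 − 0.7510 = -0.4880.
-0.4880 ± 0.03611 → (-0.52411, -0.45189).
The interval (-0.52411, -0.45189) does not contain 0, so the difference is significant.

significant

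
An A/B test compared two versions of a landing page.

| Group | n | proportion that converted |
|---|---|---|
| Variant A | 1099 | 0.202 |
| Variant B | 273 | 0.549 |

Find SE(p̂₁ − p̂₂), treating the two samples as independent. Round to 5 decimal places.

0.03246

SE₁ = √(p̂₁(1−p̂₁)/n₁) = √(0.2020·0.7980/1099) = 0.01211; SE₂ = √(0.5490·0.4510/273) = 0.03012.
Independent samples: SE of the difference = √(SE₁² + SE₂²) = √(0.0001466521 + 0.0009072144) = 0.03246.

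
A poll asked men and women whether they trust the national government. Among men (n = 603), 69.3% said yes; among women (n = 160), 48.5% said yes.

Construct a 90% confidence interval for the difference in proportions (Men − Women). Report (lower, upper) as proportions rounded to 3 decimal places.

The two standard errors are √(0.6930×0.3070/603) = 0.01878 and √(0.4850×0.5150/160) = 0.03951.
Because the samples are independent, SE_diff = √(0.01878² + 0.03951²) = 0.04375.
Using z* = 1.645 for 90%, ME = 1.645 × 0.04375 = 0.07197.
p̂₁ − p̂₂ = 0.2080; interval 0.2080 ± 0.07197 gives (0.136, 0.280).

(0.136, 0.280)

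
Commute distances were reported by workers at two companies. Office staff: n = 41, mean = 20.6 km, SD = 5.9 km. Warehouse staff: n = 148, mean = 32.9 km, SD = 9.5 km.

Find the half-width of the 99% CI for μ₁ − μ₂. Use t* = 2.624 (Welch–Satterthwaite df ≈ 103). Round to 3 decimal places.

Per-group SEs: s₁/√n₁ = 5.9/√41 = 0.9214, s₂/√n₂ = 9.5/√148 = 0.7809.
Unpooled SE of the difference: √(0.84897796 + 0.60980481) = 1.2078.
Margin of error = t* · SE = 2.624 × 1.2078 = 3.1693.

3.169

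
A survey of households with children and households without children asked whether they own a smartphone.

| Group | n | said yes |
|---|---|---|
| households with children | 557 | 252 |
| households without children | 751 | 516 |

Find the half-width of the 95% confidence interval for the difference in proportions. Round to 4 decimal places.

Sample proportions: 252/557 = 0.4524, 516/751 = 0.6871.
Each SE is √(p̂(1−p̂)/n): √(0.4524·0.5476/557) = 0.02109 and √(0.6871·0.3129/751) = 0.01692.
SE(p̂₁ − p̂₂) = √(SE₁² + SE₂²) = √(0.0004447881 + 0.0002862864) = 0.02704, since the two samples are independent.
At 95% confidence z* = 1.960; margin = 1.960 × 0.02704 = 0.05300.

0.0530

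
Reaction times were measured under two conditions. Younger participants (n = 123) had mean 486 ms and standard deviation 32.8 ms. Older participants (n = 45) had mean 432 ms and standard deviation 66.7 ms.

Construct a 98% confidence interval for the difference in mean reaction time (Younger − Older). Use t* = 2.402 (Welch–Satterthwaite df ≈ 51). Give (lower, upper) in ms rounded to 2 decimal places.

(29.08, 78.92)

Standard errors of each mean: 32.8/√123 = 2.9575 and 66.7/√45 = 9.9430.
SE(x̄₁ − x̄₂) = √(2.9575² + 9.9430²) = 10.3735 for independent samples with unequal variances.
With t* = 2.402, the margin is 2.402 × 10.3735 = 24.9171.
x̄₁ − x̄₂ = 486 − 432 = 54.0000; the interval is 54.0000 ± 24.9171 = (29.08, 78.92).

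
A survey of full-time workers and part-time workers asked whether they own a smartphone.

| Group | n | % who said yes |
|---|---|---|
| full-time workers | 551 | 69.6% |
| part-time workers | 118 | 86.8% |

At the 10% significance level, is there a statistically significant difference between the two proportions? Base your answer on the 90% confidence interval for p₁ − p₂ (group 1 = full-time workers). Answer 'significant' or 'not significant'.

Each SE is √(p̂(1−p̂)/n): √(0.6960·0.3040/551) = 0.01960 and √(0.8680·0.1320/118) = 0.03116.
SE(p̂₁ − p̂₂) = √(SE₁² + SE₂²) = √(0.00038416 + 0.0009709456) = 0.03681, since the two samples are independent.
At 90% confidence z* = 1.645; margin = 1.645 × 0.03681 = 0.06055.
The difference is 0.6960 − 0.8680 = -0.1720, so the interval is -0.1720 ± 0.06055 = (-0.23255, -0.11145).
The interval (-0.23255, -0.11145) does not contain 0, so the difference is significant.

significant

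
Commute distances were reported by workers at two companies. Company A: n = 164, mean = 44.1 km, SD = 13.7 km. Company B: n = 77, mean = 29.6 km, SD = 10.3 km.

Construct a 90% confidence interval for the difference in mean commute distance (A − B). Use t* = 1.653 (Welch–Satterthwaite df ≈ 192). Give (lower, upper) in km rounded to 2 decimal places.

Per-group SEs: s₁/√n₁ = 13.7/√164 = 1.0698, s₂/√n₂ = 10.3/√77 = 1.1738.
Unpooled SE of the difference: √(1.14447204 + 1.37780644) = 1.5882.
Margin of error = t* · SE = 1.653 × 1.5882 = 2.6253.
x̄₁ − x̄₂ = 44.1 − 29.6 = 14.5000.
CI: 14.5000 ± 2.6253 = (11.87, 17.13).

(11.87, 17.13)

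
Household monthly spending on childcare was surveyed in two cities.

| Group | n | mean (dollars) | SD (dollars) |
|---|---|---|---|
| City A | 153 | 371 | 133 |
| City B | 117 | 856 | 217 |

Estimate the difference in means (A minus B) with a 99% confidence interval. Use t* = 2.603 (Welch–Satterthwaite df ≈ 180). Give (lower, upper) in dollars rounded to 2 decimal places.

Standard errors of each mean: 133/√153 = 10.7524 and 217/√117 = 20.0617.
SE(x̄₁ − x̄₂) = √(10.7524² + 20.0617²) = 22.7615 for independent samples with unequal variances.
With t* = 2.603, the margin is 2.603 × 22.7615 = 59.2482.
x̄₁ − x̄₂ = 371 − 856 = -485.0000; the interval is -485.0000 ± 59.2482 = (-544.25, -425.75).

(-544.25, -425.75)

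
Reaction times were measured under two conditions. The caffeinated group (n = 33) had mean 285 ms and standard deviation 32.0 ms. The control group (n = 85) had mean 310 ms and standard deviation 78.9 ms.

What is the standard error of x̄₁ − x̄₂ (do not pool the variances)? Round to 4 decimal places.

Standard errors of each mean: 32.0/√33 = 5.5705 and 78.9/√85 = 8.5579.
SE(x̄₁ − x̄₂) = √(5.5705² + 8.5579²) = 10.2112 for independent samples with unequal variances.

10.2112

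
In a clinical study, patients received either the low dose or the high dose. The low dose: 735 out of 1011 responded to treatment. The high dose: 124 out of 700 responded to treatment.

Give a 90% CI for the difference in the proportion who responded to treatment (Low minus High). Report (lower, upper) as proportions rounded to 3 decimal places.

(0.517, 0.583)

p̂₁ = 735/1011 = 0.7270 and p̂₂ = 124/700 = 0.1771.
SE₁ = √(p̂₁(1−p̂₁)/n₁) = √(0.7270·0.2730/1011) = 0.01401; SE₂ = √(0.1771·0.8229/700) = 0.01443.
Independent samples: SE of the difference = √(SE₁² + SE₂²) = √(0.0001962801 + 0.0002082249) = 0.02011.
z* for 90% confidence is 1.645, so the margin of error is 1.645 × 0.02011 = 0.03308.
Point estimate p̂₁ − p̂₂ = 0.7270 − 0.1771 = 0.5499.
0.5499 ± 0.03308 → (0.517, 0.583).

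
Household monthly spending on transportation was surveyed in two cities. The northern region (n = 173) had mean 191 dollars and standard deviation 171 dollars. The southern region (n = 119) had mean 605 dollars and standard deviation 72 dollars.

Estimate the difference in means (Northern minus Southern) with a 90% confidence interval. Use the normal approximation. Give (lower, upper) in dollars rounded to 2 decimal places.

SE₁ = s₁/√n₁ = 171/√173 = 13.0009; SE₂ = 72/√119 = 6.6002.
Independent samples, unequal variances: SE_diff = √(SE₁² + SE₂²) = √(169.02340081 + 43.56264004) = 14.5803.
z* = 1.645, so margin of error = 1.645 × 14.5803 = 23.9846.
Difference in means = 191 − 605 = -414.0000.
-414.0000 ± 23.9846 → (-437.98, -390.02).

(-437.98, -390.02)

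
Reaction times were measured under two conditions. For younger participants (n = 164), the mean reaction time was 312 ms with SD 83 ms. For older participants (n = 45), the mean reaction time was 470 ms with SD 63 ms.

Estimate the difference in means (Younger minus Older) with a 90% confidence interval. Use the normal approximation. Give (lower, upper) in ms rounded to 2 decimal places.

Per-group SEs: s₁/√n₁ = 83/√164 = 6.4812, s₂/√n₂ = 63/√45 = 9.3915.
Unpooled SE of the difference: √(42.00595344 + 88.20027225) = 11.4108.
Margin of error = z* · SE = 1.645 × 11.4108 = 18.7708.
x̄₁ − x̄₂ = 312 − 470 = -158.0000.
CI: -158.0000 ± 18.7708 = (-176.77, -139.23).

(-176.77, -139.23)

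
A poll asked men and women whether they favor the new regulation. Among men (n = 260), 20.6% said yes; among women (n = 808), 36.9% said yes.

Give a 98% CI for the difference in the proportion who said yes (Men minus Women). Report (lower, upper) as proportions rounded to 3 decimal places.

(-0.233, -0.093)

Each SE is √(p̂(1−p̂)/n): √(0.2060·0.7940/260) = 0.02508 and √(0.3690·0.6310/808) = 0.01698.
SE(p̂₁ − p̂₂) = √(SE₁² + SE₂²) = √(0.0006290064 + 0.0002883204) = 0.03029, since the two samples are independent.
At 98% confidence z* = 2.326; margin = 2.326 × 0.03029 = 0.07045.
The difference is 0.2060 − 0.3690 = -0.1630, so the interval is -0.1630 ± 0.07045 = (-0.233, -0.093).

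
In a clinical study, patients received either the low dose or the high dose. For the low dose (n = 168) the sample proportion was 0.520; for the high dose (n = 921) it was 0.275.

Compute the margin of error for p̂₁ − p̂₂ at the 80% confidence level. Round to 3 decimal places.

0.053

The two standard errors are √(0.5200×0.4800/168) = 0.03854 and √(0.2750×0.7250/921) = 0.01471.
Because the samples are independent, SE_diff = √(0.03854² + 0.01471²) = 0.04125.
Using z* = 1.282 for 80%, ME = 1.282 × 0.04125 = 0.05288.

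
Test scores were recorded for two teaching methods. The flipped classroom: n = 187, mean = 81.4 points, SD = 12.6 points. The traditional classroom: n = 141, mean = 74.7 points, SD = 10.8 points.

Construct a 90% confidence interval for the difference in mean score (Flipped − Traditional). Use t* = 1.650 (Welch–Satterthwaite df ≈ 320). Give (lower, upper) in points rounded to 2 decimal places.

SE₁ = s₁/√n₁ = 12.6/√187 = 0.9214; SE₂ = 10.8/√141 = 0.9095.
Independent samples, unequal variances: SE_diff = √(SE₁² + SE₂²) = √(0.84897796 + 0.82719025) = 1.2947.
t* = 1.650, so margin of error = 1.650 × 1.2947 = 2.1363.
Difference in means = 81.4 − 74.7 = 6.7000.
6.7000 ± 2.1363 → (4.56, 8.84).

(4.56, 8.84)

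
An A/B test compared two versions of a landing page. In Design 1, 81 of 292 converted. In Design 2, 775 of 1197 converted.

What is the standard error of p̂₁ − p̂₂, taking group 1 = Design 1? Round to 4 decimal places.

0.0296

First, p̂₁ = 81/292 = 0.2774; p̂₂ = 775/1197 = 0.6475.
The two standard errors are √(0.2774×0.7226/292) = 0.02620 and √(0.6475×0.3525/1197) = 0.01381.
Because the samples are independent, SE_diff = √(0.02620² + 0.01381²) = 0.02962.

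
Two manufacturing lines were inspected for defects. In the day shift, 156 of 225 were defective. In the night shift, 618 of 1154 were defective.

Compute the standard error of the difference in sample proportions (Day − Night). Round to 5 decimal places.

p̂₁ = 156/225 = 0.6933 and p̂₂ = 618/1154 = 0.5355.
SE₁ = √(p̂₁(1−p̂₁)/n₁) = √(0.6933·0.3067/225) = 0.03074; SE₂ = √(0.5355·0.4645/1154) = 0.01468.
Independent samples: SE of the difference = √(SE₁² + SE₂²) = √(0.0009449476 + 0.0002155024) = 0.03407.

0.03407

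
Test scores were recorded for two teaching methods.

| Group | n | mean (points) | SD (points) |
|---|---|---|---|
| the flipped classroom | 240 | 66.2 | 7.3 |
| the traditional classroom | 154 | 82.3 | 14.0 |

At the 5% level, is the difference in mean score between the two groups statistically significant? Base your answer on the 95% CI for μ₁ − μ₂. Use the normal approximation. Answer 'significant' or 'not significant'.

SE₁ = s₁/√n₁ = 7.3/√240 = 0.4712; SE₂ = 14.0/√154 = 1.1282.
Independent samples, unequal variances: SE_diff = √(SE₁² + SE₂²) = √(0.22202944 + 1.27283524) = 1.2226.
z* = 1.960, so margin of error = 1.960 × 1.2226 = 2.3963.
Difference in means = 66.2 − 82.3 = -16.1000.
-16.1000 ± 2.3963 → (-18.4963, -13.7037).
The interval (-18.4963, -13.7037) does not contain 0, so the difference is significant.

significant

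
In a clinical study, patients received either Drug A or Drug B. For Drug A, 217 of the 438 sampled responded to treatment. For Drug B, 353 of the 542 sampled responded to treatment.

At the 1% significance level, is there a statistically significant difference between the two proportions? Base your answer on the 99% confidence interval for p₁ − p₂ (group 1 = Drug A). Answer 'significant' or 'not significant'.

p̂₁ = 217/438 = 0.4954 and p̂₂ = 353/542 = 0.6513.
SE₁ = √(p̂₁(1−p̂₁)/n₁) = √(0.4954·0.5046/438) = 0.02389; SE₂ = √(0.6513·0.3487/542) = 0.02047.
Independent samples: SE of the difference = √(SE₁² + SE₂²) = √(0.0005707321 + 0.0004190209) = 0.03146.
z* for 99% confidence is 2.576, so the margin of error is 2.576 × 0.03146 = 0.08104.
Point estimate p̂₁ − p̂₂ = 0.4954 − 0.6513 = -0.1559.
-0.1559 ± 0.08104 → (-0.23694, -0.07486).
The interval (-0.23694, -0.07486) does not contain 0, so the difference is significant.

significant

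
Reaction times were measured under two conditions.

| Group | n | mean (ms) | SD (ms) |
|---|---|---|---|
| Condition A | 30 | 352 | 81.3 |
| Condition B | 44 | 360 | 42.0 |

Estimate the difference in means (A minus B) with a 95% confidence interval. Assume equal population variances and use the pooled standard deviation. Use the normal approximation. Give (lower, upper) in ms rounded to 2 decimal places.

(-36.29, 20.29)

s_p = √[((n₁−1)s₁² + (n₂−1)s₂²)/(n₁+n₂−2)] = √[(29·81.3² + 43·42.0²)/72] = 60.9568.
SE = 60.9568·√(1/30 + 1/44) = 14.4328.
With z* = 1.960, margin = 1.960 × 14.4328 = 28.2883.
x̄₁ − x̄₂ = 352 − 360 = -8.0000; interval -8.0000 ± 28.2883 = (-36.29, 20.29).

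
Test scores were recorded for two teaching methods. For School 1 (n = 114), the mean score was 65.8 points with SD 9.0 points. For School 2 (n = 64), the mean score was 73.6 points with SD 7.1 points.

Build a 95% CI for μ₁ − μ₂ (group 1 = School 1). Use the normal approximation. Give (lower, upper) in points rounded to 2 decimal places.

(-10.20, -5.40)

Standard errors of each mean: 9.0/√114 = 0.8429 and 7.1/√64 = 0.8875.
SE(x̄₁ − x̄₂) = √(0.8429² + 0.8875²) = 1.2240 for independent samples with unequal variances.
With z* = 1.960, the margin is 1.960 × 1.2240 = 2.3990.
x̄₁ − x̄₂ = 65.8 − 73.6 = -7.8000; the interval is -7.8000 ± 2.3990 = (-10.20, -5.40).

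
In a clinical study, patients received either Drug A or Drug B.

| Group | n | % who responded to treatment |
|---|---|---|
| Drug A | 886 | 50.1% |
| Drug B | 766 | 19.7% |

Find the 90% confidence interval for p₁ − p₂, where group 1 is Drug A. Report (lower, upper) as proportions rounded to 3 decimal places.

SE₁ = √(p̂₁(1−p̂₁)/n₁) = √(0.5010·0.4990/886) = 0.01680; SE₂ = √(0.1970·0.8030/766) = 0.01437.
Independent samples: SE of the difference = √(SE₁² + SE₂²) = √(0.00028224 + 0.0002064969) = 0.02211.
z* for 90% confidence is 1.645, so the margin of error is 1.645 × 0.02211 = 0.03637.
Point estimate p̂₁ − p̂₂ = 0.5010 − 0.1970 = 0.3040.
0.3040 ± 0.03637 → (0.268, 0.340).

(0.268, 0.340)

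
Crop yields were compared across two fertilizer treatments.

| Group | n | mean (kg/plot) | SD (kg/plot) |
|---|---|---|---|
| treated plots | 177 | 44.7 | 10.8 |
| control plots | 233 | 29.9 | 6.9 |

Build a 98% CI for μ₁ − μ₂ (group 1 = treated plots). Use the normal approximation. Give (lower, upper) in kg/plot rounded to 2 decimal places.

SE₁ = s₁/√n₁ = 10.8/√177 = 0.8118; SE₂ = 6.9/√233 = 0.4520.
Independent samples, unequal variances: SE_diff = √(SE₁² + SE₂²) = √(0.65901924 + 0.204304) = 0.9292.
z* = 2.326, so margin of error = 2.326 × 0.9292 = 2.1613.
Difference in means = 44.7 − 29.9 = 14.8000.
14.8000 ± 2.1613 → (12.64, 16.96).

(12.64, 16.96)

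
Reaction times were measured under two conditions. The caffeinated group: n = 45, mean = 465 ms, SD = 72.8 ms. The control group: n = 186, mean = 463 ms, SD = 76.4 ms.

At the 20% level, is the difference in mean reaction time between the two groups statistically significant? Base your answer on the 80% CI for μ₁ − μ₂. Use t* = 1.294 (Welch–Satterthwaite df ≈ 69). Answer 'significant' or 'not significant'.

Per-group SEs: s₁/√n₁ = 72.8/√45 = 10.8524, s₂/√n₂ = 76.4/√186 = 5.6019.
Unpooled SE of the difference: √(117.77458576 + 31.38128361) = 12.2129.
Margin of error = t* · SE = 1.294 × 12.2129 = 15.8035.
x̄₁ − x̄₂ = 465 − 463 = 2.0000.
CI: 2.0000 ± 15.8035 = (-13.8035, 17.8035).
The interval (-13.8035, 17.8035) contains 0, so the difference is not significant.

not significant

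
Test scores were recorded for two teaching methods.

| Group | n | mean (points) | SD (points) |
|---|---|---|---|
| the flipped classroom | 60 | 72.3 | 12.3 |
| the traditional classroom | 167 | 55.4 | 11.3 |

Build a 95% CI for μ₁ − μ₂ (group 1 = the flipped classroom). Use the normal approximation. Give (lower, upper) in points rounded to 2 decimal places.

SE₁ = s₁/√n₁ = 12.3/√60 = 1.5879; SE₂ = 11.3/√167 = 0.8744.
Independent samples, unequal variances: SE_diff = √(SE₁² + SE₂²) = √(2.52142641 + 0.76457536) = 1.8127.
z* = 1.960, so margin of error = 1.960 × 1.8127 = 3.5529.
Difference in means = 72.3 − 55.4 = 16.9000.
16.9000 ± 3.5529 → (13.35, 20.45).

(13.35, 20.45)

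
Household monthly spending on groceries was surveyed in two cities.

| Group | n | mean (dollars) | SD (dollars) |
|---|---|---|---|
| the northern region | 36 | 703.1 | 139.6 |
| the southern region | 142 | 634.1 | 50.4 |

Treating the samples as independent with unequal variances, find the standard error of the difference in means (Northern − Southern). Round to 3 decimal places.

SE₁ = s₁/√n₁ = 139.6/√36 = 23.2667; SE₂ = 50.4/√142 = 4.2295.
Independent samples, unequal variances: SE_diff = √(SE₁² + SE₂²) = √(541.33932889 + 17.88867025) = 23.6480.

23.648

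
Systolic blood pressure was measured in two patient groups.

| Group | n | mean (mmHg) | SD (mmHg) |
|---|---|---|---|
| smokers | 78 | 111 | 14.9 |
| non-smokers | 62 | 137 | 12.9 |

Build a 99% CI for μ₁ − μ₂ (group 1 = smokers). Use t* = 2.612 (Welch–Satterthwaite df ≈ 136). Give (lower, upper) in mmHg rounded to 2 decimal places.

(-32.14, -19.86)

Per-group SEs: s₁/√n₁ = 14.9/√78 = 1.6871, s₂/√n₂ = 12.9/√62 = 1.6383.
Unpooled SE of the difference: √(2.84630641 + 2.68402689) = 2.3517.
Margin of error = t* · SE = 2.612 × 2.3517 = 6.1426.
x̄₁ − x̄₂ = 111 − 137 = -26.0000.
CI: -26.0000 ± 6.1426 = (-32.14, -19.86).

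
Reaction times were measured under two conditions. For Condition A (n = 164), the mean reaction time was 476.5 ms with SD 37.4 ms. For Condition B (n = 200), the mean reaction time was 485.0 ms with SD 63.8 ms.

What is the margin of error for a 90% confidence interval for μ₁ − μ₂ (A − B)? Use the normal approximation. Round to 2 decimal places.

Per-group SEs: s₁/√n₁ = 37.4/√164 = 2.9204, s₂/√n₂ = 63.8/√200 = 4.5113.
Unpooled SE of the difference: √(8.52873616 + 20.35182769) = 5.3741.
Margin of error = z* · SE = 1.645 × 5.3741 = 8.8404.

8.84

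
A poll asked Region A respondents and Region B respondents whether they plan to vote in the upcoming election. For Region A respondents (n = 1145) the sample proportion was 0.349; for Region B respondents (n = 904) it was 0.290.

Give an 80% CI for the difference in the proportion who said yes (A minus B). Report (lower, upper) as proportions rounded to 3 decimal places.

(0.033, 0.085)

The two standard errors are √(0.3490×0.6510/1145) = 0.01409 and √(0.2900×0.7100/904) = 0.01509.
Because the samples are independent, SE_diff = √(0.01409² + 0.01509²) = 0.02065.
Using z* = 1.282 for 80%, ME = 1.282 × 0.02065 = 0.02647.
p̂₁ − p̂₂ = 0.0590; interval 0.0590 ± 0.02647 gives (0.033, 0.085).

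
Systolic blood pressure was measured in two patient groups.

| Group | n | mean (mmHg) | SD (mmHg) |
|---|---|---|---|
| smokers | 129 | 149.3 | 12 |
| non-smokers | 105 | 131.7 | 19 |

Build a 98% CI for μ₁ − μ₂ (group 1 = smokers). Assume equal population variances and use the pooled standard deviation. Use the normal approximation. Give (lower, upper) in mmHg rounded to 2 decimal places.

(12.85, 22.35)

s_p = √[((n₁−1)s₁² + (n₂−1)s₂²)/(n₁+n₂−2)] = √[(128·12² + 104·19²)/232] = 15.5331.
SE = 15.5331·√(1/129 + 1/105) = 2.0416.
With z* = 2.326, margin = 2.326 × 2.0416 = 4.7488.
x̄₁ − x̄₂ = 149.3 − 131.7 = 17.6000; interval 17.6000 ± 4.7488 = (12.85, 22.35).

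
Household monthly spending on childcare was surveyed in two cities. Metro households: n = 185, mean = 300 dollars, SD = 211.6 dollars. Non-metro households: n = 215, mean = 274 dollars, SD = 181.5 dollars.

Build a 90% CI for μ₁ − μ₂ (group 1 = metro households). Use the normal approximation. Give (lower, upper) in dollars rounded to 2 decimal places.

Standard errors of each mean: 211.6/√185 = 15.5571 and 181.5/√215 = 12.3782.
SE(x̄₁ − x̄₂) = √(15.5571² + 12.3782²) = 19.8807 for independent samples with unequal variances.
With z* = 1.645, the margin is 1.645 × 19.8807 = 32.7038.
x̄₁ − x̄₂ = 300 − 274 = 26.0000; the interval is 26.0000 ± 32.7038 = (-6.70, 58.70).

(-6.70, 58.70)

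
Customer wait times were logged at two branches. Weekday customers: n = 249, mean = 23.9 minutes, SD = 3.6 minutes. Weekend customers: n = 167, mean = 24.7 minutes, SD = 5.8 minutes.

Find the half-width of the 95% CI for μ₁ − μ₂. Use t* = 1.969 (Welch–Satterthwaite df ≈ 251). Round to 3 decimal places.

0.991

Per-group SEs: s₁/√n₁ = 3.6/√249 = 0.2281, s₂/√n₂ = 5.8/√167 = 0.4488.
Unpooled SE of the difference: √(0.05202961 + 0.20142144) = 0.5034.
Margin of error = t* · SE = 1.969 × 0.5034 = 0.9912.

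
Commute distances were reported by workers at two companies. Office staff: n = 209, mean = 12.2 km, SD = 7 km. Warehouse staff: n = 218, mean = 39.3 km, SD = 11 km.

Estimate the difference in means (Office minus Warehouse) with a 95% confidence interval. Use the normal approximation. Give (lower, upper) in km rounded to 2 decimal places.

SE₁ = s₁/√n₁ = 7/√209 = 0.4842; SE₂ = 11/√218 = 0.7450.
Independent samples, unequal variances: SE_diff = √(SE₁² + SE₂²) = √(0.23444964 + 0.555025) = 0.8885.
z* = 1.960, so margin of error = 1.960 × 0.8885 = 1.7415.
Difference in means = 12.2 − 39.3 = -27.1000.
-27.1000 ± 1.7415 → (-28.84, -25.36).

(-28.84, -25.36)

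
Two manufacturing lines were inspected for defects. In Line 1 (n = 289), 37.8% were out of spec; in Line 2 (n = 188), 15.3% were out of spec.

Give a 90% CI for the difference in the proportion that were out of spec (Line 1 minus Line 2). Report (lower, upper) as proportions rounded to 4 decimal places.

Each SE is √(p̂(1−p̂)/n): √(0.3780·0.6220/289) = 0.02852 and √(0.1530·0.8470/188) = 0.02625.
SE(p̂₁ − p̂₂) = √(SE₁² + SE₂²) = √(0.0008133904 + 0.0006890625) = 0.03876, since the two samples are independent.
At 90% confidence z* = 1.645; margin = 1.645 × 0.03876 = 0.06376.
The difference is 0.3780 − 0.1530 = 0.2250, so the interval is 0.2250 ± 0.06376 = (0.1612, 0.2888).

(0.1612, 0.2888)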